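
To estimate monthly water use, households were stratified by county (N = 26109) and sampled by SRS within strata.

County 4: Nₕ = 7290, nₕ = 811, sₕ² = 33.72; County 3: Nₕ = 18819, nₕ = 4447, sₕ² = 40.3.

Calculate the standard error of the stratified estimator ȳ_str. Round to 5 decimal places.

0.08048

Var(ȳ_str) = Σₕ Wₕ²(1 − fₕ)sₕ²/nₕ with Wₕ = Nₕ/N, N = 26109.
County 4: Wₕ = 0.27921406; term = 0.27921406²·(1 − 0.11124829)·33.72/811 = 0.0028808573.
County 3: Wₕ = 0.72078594; term = 0.72078594²·(1 − 0.23630374)·40.3/4447 = 0.0035955985.
Sum = 0.0064764558.
SE = √(0.0064764558) = 0.08048.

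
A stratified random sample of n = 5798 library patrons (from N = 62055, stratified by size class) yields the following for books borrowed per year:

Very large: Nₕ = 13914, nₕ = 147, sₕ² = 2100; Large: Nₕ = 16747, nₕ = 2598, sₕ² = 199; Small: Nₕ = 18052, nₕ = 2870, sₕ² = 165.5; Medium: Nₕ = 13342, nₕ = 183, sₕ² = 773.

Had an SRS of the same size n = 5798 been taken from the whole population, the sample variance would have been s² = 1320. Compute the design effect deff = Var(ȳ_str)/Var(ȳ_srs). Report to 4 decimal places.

4.4189

Var(ȳ_str) = Σ Wₕ²(1−fₕ)sₕ²/nₕ with Wₕ = Nₕ/62055:
  Very large: (13914/62055)²·(1−147/13914)·2100/147 = 0.71062374
  Large: (16747/62055)²·(1−2598/16747)·199/2598 = 0.0047132789
  Small: (18052/62055)²·(1−2870/18052)·165.5/2870 = 0.0041040898
  Medium: (13342/62055)²·(1−183/13342)·773/183 = 0.19258332
  → Var(ȳ_str) = 0.91202443.
Var(ȳ_srs) = (1 − 5798/62055)·1320/5798 = 0.20639326.
deff = 0.91202443 / 0.20639326 = 4.4189.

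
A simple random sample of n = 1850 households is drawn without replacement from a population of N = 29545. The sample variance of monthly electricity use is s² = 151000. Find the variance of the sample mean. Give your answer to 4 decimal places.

76.5108

Under SRS without replacement, Var(ȳ) = (1 − f)·s²/n with f = n/N = 1850/29545 = 0.06261635.
Var(ȳ) = (1 − 0.06261635)·151000/1850 = 0.93738365·81.621622 = 76.510774.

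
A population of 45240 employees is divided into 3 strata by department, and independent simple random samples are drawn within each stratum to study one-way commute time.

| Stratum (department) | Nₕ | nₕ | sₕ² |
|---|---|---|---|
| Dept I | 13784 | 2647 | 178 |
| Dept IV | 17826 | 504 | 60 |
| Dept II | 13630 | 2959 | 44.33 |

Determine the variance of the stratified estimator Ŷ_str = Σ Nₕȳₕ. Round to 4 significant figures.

Var(Ŷ_str) = Σₕ Nₕ²(1 − fₕ)sₕ²/nₕ.
Dept I: 13784²·(1 − 2647/13784)·178/2647 = 1.0323086 × 10^7.
Dept IV: 17826²·(1 − 504/17826)·60/504 = 3.6759759 × 10^7.
Dept II: 13630²·(1 − 2959/13630)·44.33/2959 = 2.1789825 × 10^6.
Sum = 4.9261828 × 10^7.

4.926 × 10^7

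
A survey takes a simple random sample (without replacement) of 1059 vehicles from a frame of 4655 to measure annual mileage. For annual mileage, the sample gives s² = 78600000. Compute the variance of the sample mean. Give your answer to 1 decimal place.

57335.9

Under SRS without replacement, Var(ȳ) = (1 − f)·s²/n with f = n/N = 1059/4655 = 0.22749731.
Var(ȳ) = (1 − 0.22749731)·78600000/1059 = 0.77250269·74220.963 = 57335.893.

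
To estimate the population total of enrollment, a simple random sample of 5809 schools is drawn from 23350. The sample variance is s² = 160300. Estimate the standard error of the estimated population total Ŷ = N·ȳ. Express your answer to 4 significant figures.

Var(Ŷ) = N²·Var(ȳ) = N²·(1 − n/N)·s²/n.
f = 5809/23350 = 0.24877944; Var(ȳ) = 0.75122056·160300/5809 = 20.730015.
Var(Ŷ) = 23350² · 20.730015 = 1.1302471 × 10^10.
SE(Ŷ) = √(1.1302471 × 10^10) = 106300.

106300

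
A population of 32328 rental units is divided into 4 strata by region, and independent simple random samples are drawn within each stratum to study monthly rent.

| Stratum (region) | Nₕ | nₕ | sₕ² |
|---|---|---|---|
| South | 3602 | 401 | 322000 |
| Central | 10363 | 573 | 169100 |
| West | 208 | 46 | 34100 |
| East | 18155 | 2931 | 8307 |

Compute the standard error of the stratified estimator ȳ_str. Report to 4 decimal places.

Var(ȳ_str) = Σₕ Wₕ²(1 − fₕ)sₕ²/nₕ with Wₕ = Nₕ/N, N = 32328.
South: Wₕ = 0.11142044; term = 0.11142044²·(1 − 0.11132704)·322000/401 = 8.8589695.
Central: Wₕ = 0.32055803; term = 0.32055803²·(1 − 0.05529287)·169100/573 = 28.648343.
West: Wₕ = 0.00643405; term = 0.00643405²·(1 − 0.22115385)·34100/46 = 0.023901063.
East: Wₕ = 0.56158748; term = 0.56158748²·(1 − 0.16144313)·8307/2931 = 0.74954161.
Sum = 38.280755.
SE = √(38.280755) = 6.1871.

6.1871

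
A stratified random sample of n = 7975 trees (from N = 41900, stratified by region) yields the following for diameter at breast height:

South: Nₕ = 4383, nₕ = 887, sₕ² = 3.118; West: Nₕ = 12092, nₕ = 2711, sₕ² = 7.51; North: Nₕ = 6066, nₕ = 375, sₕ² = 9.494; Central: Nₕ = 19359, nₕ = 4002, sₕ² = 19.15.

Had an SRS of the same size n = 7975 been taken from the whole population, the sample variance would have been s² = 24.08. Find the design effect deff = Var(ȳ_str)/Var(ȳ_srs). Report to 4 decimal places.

Var(ȳ_str) = Σ Wₕ²(1−fₕ)sₕ²/nₕ with Wₕ = Nₕ/41900:
  South: (4383/41900)²·(1−887/4383)·3.118/887 = 3.0680847 × 10^-5
  West: (12092/41900)²·(1−2711/12092)·7.51/2711 = 1.7899036 × 10^-4
  North: (6066/41900)²·(1−375/6066)·9.494/375 = 4.9782982 × 10^-4
  Central: (19359/41900)²·(1−4002/19359)·19.15/4002 = 8.1031327 × 10^-4
  → Var(ȳ_str) = 0.0015178143.
Var(ȳ_srs) = (1 − 7975/41900)·24.08/7975 = 0.0024447341.
deff = 0.0015178143 / 0.0024447341 = 0.6209.

0.6209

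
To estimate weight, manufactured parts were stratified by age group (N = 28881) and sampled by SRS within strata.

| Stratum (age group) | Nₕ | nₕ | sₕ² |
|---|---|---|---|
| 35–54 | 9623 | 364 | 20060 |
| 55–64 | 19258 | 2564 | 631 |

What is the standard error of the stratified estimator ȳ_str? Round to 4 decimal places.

Var(ȳ_str) = Σₕ Wₕ²(1 − fₕ)sₕ²/nₕ with Wₕ = Nₕ/N, N = 28881.
35–54: Wₕ = 0.33319483; term = 0.33319483²·(1 − 0.03782604)·20060/364 = 5.8868052.
55–64: Wₕ = 0.66680517; term = 0.66680517²·(1 − 0.13313947)·631/2564 = 0.094854617.
Sum = 5.9816598.
SE = √(5.9816598) = 2.4457.

2.4457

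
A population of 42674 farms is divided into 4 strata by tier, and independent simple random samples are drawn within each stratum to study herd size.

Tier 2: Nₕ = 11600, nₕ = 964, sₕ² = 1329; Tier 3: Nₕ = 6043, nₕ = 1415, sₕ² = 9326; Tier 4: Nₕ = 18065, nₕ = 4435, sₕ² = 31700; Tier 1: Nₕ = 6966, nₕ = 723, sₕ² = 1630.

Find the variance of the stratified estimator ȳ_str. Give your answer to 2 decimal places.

1.21

Var(ȳ_str) = Σₕ Wₕ²(1 − fₕ)sₕ²/nₕ with Wₕ = Nₕ/N, N = 42674.
Tier 2: Wₕ = 0.27182828; term = 0.27182828²·(1 − 0.08310345)·1329/964 = 0.093402298.
Tier 3: Wₕ = 0.14160847; term = 0.14160847²·(1 − 0.23415522)·9326/1415 = 0.10121811.
Tier 4: Wₕ = 0.42332568; term = 0.42332568²·(1 − 0.24550235)·31700/4435 = 0.96643523.
Tier 1: Wₕ = 0.16323757; term = 0.16323757²·(1 − 0.10378984)·1630/723 = 0.0538393.
Sum = 1.2148949.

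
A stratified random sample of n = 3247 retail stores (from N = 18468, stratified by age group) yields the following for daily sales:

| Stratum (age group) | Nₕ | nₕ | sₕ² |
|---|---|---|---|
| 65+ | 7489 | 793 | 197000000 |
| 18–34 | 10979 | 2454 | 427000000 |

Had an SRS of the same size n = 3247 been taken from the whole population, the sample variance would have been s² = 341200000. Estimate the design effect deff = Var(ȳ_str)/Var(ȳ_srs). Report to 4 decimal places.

Var(ȳ_str) = Σ Wₕ²(1−fₕ)sₕ²/nₕ with Wₕ = Nₕ/18468:
  65+: (7489/18468)²·(1−793/7489)·197000000/793 = 36525.198
  18–34: (10979/18468)²·(1−2454/10979)·427000000/2454 = 47749.712
  → Var(ȳ_str) = 84274.91.
Var(ȳ_srs) = (1 − 3247/18468)·341200000/3247 = 86606.413.
deff = 84274.91 / 86606.413 = 0.9731.

0.9731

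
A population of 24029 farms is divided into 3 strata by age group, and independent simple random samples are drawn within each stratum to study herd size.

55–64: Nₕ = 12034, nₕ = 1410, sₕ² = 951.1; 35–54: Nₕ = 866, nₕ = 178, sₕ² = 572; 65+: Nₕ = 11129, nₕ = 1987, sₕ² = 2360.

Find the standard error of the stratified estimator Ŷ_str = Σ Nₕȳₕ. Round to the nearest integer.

14457

Var(Ŷ_str) = Σₕ Nₕ²(1 − fₕ)sₕ²/nₕ.
55–64: 12034²·(1 − 1410/12034)·951.1/1410 = 8.6239283 × 10^7.
35–54: 866²·(1 − 178/866)·572/178 = 1.914619 × 10^6.
65+: 11129²·(1 − 1987/11129)·2360/1987 = 1.2084022 × 10^8.
Sum = 2.0899412 × 10^8.
SE = √(2.0899412 × 10^8) = 14457.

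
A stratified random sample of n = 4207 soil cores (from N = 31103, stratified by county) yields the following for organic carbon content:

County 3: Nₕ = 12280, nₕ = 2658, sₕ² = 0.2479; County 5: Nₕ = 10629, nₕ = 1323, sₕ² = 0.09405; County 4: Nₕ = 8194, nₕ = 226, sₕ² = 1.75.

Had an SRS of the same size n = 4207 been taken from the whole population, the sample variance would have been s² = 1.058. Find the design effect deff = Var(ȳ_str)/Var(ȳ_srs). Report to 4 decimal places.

2.4889

Var(ȳ_str) = Σ Wₕ²(1−fₕ)sₕ²/nₕ with Wₕ = Nₕ/31103:
  County 3: (12280/31103)²·(1−2658/12280)·0.2479/2658 = 1.1391495 × 10^-5
  County 5: (10629/31103)²·(1−1323/10629)·0.09405/1323 = 7.2685846 × 10^-6
  County 4: (8194/31103)²·(1−226/8194)·1.75/226 = 5.2260112 × 10^-4
  → Var(ȳ_str) = 5.412612 × 10^-4.
Var(ȳ_srs) = (1 − 4207/31103)·1.058/4207 = 2.1746961 × 10^-4.
deff = (5.412612 × 10^-4) / (2.1746961 × 10^-4) = 2.4889.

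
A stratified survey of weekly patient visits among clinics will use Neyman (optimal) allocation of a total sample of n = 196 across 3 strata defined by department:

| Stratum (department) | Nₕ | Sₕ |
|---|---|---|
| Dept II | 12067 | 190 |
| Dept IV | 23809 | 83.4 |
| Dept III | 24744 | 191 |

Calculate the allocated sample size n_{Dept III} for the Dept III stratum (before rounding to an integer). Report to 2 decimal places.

Neyman allocation: nₕ = n·NₕSₕ / Σⱼ NⱼSⱼ.
Σ NⱼSⱼ = 12067·190 + 23809·83.4 + 24744·191 = 9.0045046 × 10^6.
n_{Dept III} = 196·24744·191 / (9.0045046 × 10^6) = 102.87.

102.87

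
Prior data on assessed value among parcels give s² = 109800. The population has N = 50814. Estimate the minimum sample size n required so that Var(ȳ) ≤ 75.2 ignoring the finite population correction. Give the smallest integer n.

1461

Without fpc, n₀ = s²/D = 109800/75.2 = 1460.1064.
Rounding up, n = 1461.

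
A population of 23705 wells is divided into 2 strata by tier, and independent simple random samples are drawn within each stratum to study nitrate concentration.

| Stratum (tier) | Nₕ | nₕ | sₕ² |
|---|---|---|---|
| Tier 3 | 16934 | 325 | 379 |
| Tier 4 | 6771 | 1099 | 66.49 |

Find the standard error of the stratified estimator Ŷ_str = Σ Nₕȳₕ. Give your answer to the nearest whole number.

Var(Ŷ_str) = Σₕ Nₕ²(1 − fₕ)sₕ²/nₕ.
Tier 3: 16934²·(1 − 325/16934)·379/325 = 3.2798871 × 10^8.
Tier 4: 6771²·(1 − 1099/6771)·66.49/1099 = 2.3235267 × 10^6.
Sum = 3.3031224 × 10^8.
SE = √(3.3031224 × 10^8) = 18174.

18174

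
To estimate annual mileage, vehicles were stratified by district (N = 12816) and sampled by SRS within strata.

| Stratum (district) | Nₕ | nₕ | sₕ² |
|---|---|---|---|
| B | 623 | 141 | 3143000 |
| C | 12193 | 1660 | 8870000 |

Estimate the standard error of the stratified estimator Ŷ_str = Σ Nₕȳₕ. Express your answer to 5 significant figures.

Var(Ŷ_str) = Σₕ Nₕ²(1 − fₕ)sₕ²/nₕ.
B: 623²·(1 − 141/623)·3143000/141 = 6.6936092 × 10^9.
C: 12193²·(1 − 1660/12193)·8870000/1660 = 6.8624341 × 10^11.
Sum = 6.9293702 × 10^11.
SE = √(6.9293702 × 10^11) = 832430.

832430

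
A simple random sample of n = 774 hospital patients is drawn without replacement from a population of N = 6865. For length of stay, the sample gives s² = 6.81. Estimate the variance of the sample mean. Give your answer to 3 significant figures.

0.00781

Under SRS without replacement, Var(ȳ) = (1 − f)·s²/n with f = n/N = 774/6865 = 0.11274581.
Var(ȳ) = (1 − 0.11274581)·6.81/774 = 0.88725419·0.0087984496 = 0.0078064613.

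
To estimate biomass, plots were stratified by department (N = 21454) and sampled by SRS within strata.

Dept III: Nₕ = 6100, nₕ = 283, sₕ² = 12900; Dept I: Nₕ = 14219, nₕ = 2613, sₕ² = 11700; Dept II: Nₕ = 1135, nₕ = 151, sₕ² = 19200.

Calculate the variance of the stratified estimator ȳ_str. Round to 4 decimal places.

5.4280

Var(ȳ_str) = Σₕ Wₕ²(1 − fₕ)sₕ²/nₕ with Wₕ = Nₕ/N, N = 21454.
Dept III: Wₕ = 0.28432926; term = 0.28432926²·(1 − 0.04639344)·12900/283 = 3.5141122.
Dept I: Wₕ = 0.66276685; term = 0.66276685²·(1 − 0.18376820)·11700/2613 = 1.6053936.
Dept II: Wₕ = 0.05290389; term = 0.05290389²·(1 − 0.13303965)·19200/151 = 0.30853092.
Sum = 5.4280367.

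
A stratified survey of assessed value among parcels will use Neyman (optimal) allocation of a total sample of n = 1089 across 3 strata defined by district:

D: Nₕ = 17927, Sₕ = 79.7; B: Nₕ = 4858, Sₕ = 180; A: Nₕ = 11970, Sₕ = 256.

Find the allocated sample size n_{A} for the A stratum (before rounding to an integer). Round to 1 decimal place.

621.7

Neyman allocation: nₕ = n·NₕSₕ / Σⱼ NⱼSⱼ.
Σ NⱼSⱼ = 17927·79.7 + 4858·180 + 11970·256 = 5.3675419 × 10^6.
n_{A} = 1089·11970·256 / (5.3675419 × 10^6) = 621.7.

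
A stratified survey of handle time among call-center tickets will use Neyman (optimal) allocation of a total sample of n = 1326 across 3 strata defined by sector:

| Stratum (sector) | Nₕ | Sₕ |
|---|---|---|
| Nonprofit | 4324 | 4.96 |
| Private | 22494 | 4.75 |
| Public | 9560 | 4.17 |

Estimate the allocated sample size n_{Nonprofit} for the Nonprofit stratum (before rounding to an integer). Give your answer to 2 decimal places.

169.12

Neyman allocation: nₕ = n·NₕSₕ / Σⱼ NⱼSⱼ.
Σ NⱼSⱼ = 4324·4.96 + 22494·4.75 + 9560·4.17 = 168158.74.
n_{Nonprofit} = 1326·4324·4.96 / 168158.74 = 169.12.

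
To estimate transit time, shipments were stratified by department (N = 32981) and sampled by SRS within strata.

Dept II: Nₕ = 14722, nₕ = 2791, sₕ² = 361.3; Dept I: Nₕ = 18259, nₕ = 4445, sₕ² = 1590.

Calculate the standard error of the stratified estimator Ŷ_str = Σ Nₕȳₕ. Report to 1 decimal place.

10628.4

Var(Ŷ_str) = Σₕ Nₕ²(1 − fₕ)sₕ²/nₕ.
Dept II: 14722²·(1 − 2791/14722)·361.3/2791 = 2.2737975 × 10^7.
Dept I: 18259²·(1 − 4445/18259)·1590/4445 = 9.0223942 × 10^7.
Sum = 1.1296192 × 10^8.
SE = √(1.1296192 × 10^8) = 10628.4.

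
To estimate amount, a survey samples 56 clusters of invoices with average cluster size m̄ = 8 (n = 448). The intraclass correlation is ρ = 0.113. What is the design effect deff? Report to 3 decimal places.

deff = 1 + (8 − 1)·0.113 = 1 + 0.791 = 1.791.

1.791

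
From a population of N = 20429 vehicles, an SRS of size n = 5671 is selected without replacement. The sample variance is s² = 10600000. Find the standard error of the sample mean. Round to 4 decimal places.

36.7463

Under SRS without replacement, Var(ȳ) = (1 − f)·s²/n with f = n/N = 5671/20429 = 0.27759557.
Var(ȳ) = (1 − 0.27759557)·10600000/5671 = 0.72240443·1869.1589 = 1350.2886.
SE(ȳ) = √(1350.2886) = 36.7463.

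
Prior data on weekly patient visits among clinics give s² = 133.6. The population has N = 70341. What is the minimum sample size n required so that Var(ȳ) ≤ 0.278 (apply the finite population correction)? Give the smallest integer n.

Without fpc, n₀ = s²/D = 133.6/0.278 = 480.5755.
With fpc, (1 − n/N)·s²/n ≤ D requires n ≥ n₀/(1 + n₀/N) = 480.5755/(1 + 480.5755/70341) = 477.3144.
Rounding up, n = 478.

478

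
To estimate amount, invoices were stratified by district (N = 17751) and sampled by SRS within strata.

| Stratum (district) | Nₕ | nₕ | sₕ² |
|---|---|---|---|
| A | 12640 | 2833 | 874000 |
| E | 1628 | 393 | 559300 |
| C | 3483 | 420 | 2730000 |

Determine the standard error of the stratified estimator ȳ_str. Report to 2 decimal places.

Var(ȳ_str) = Σₕ Wₕ²(1 − fₕ)sₕ²/nₕ with Wₕ = Nₕ/N, N = 17751.
A: Wₕ = 0.71207256; term = 0.71207256²·(1 − 0.22412975)·874000/2833 = 121.36751.
E: Wₕ = 0.09171314; term = 0.09171314²·(1 − 0.24140049)·559300/393 = 9.0808809.
C: Wₕ = 0.19621430; term = 0.19621430²·(1 − 0.12058570)·2730000/420 = 220.07372.
Sum = 350.52211.
SE = √(350.52211) = 18.72.

18.72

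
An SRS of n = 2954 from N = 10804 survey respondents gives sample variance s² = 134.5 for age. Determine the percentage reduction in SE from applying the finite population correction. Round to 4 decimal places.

14.7602

f = n/N = 2954/10804 = 0.27341725.
SE_no-fpc = √(s²/n) = 0.21338107; SE_fpc = √((1−f)s²/n) = 0.18188565.
Ratio = √(1−f) = 0.85239823. Reduction = 100·(1 − 0.85239823) = 14.7602%.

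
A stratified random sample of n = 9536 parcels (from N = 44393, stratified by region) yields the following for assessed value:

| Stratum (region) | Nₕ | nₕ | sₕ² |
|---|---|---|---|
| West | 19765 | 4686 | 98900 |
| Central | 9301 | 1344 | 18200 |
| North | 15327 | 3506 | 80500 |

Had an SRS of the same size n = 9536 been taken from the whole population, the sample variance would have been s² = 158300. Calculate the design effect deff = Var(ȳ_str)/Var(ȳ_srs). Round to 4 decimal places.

Var(ȳ_str) = Σ Wₕ²(1−fₕ)sₕ²/nₕ with Wₕ = Nₕ/44393:
  West: (19765/44393)²·(1−4686/19765)·98900/4686 = 3.1917905
  Central: (9301/44393)²·(1−1344/9301)·18200/1344 = 0.5085365
  North: (15327/44393)²·(1−3506/15327)·80500/3506 = 2.1108937
  → Var(ȳ_str) = 5.8112207.
Var(ȳ_srs) = (1 − 9536/44393)·158300/9536 = 13.034374.
deff = 5.8112207 / 13.034374 = 0.4458.

0.4458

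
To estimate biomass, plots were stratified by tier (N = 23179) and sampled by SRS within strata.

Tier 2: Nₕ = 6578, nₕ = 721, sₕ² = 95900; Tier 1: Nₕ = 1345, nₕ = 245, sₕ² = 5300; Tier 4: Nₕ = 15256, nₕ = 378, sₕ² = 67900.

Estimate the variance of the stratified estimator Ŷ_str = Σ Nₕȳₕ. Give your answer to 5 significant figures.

Var(Ŷ_str) = Σₕ Nₕ²(1 − fₕ)sₕ²/nₕ.
Tier 2: 6578²·(1 − 721/6578)·95900/721 = 5.1245111 × 10^9.
Tier 1: 1345²·(1 − 245/1345)·5300/245 = 3.200551 × 10^7.
Tier 4: 15256²·(1 − 378/15256)·67900/378 = 4.0772112 × 10^10.
Sum = 4.5928629 × 10^10.

4.5929 × 10^10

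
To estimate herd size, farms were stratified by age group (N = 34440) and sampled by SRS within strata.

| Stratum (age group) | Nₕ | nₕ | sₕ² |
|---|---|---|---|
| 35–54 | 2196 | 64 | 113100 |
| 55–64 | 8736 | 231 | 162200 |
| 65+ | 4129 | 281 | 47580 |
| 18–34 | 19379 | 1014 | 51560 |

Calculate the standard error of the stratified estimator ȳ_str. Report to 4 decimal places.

Var(ȳ_str) = Σₕ Wₕ²(1 − fₕ)sₕ²/nₕ with Wₕ = Nₕ/N, N = 34440.
35–54: Wₕ = 0.06376307; term = 0.06376307²·(1 − 0.02914390)·113100/64 = 6.9755086.
55–64: Wₕ = 0.25365854; term = 0.25365854²·(1 − 0.02644231)·162200/231 = 43.984487.
65+: Wₕ = 0.11988966; term = 0.11988966²·(1 − 0.06805522)·47580/281 = 2.26815.
18–34: Wₕ = 0.56268873; term = 0.56268873²·(1 − 0.05232468)·51560/1014 = 15.257064.
Sum = 68.48521.
SE = √(68.48521) = 8.2756.

8.2756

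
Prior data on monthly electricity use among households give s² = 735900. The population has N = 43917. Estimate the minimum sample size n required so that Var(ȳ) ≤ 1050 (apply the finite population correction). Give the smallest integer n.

690

Without fpc, n₀ = s²/D = 735900/1050 = 700.8571.
With fpc, (1 − n/N)·s²/n ≤ D requires n ≥ n₀/(1 + n₀/N) = 700.8571/(1 + 700.8571/43917) = 689.8480.
Rounding up, n = 690.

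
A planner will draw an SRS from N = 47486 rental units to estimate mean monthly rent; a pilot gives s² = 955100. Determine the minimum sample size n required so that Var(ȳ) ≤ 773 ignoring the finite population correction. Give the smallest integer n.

Without fpc, n₀ = s²/D = 955100/773 = 1235.5757.
Rounding up, n = 1236.

1236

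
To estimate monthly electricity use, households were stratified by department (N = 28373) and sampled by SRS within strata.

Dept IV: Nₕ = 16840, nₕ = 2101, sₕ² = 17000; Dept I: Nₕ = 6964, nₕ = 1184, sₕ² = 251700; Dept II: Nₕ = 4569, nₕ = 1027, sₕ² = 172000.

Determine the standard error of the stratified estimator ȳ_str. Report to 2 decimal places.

4.06

Var(ȳ_str) = Σₕ Wₕ²(1 − fₕ)sₕ²/nₕ with Wₕ = Nₕ/N, N = 28373.
Dept IV: Wₕ = 0.59352201; term = 0.59352201²·(1 − 0.12476247)·17000/2101 = 2.4947237.
Dept I: Wₕ = 0.24544461; term = 0.24544461²·(1 − 0.17001723)·251700/1184 = 10.629372.
Dept II: Wₕ = 0.16103338; term = 0.16103338²·(1 − 0.22477566)·172000/1027 = 3.3667991.
Sum = 16.490895.
SE = √(16.490895) = 4.06.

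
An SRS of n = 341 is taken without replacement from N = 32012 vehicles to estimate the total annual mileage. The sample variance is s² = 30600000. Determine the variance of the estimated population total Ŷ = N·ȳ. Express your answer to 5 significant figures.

9.0979 × 10^13

Var(Ŷ) = N²·Var(ȳ) = N²·(1 − n/N)·s²/n.
f = 341/32012 = 0.01065226; Var(ȳ) = 0.98934774·30600000/341 = 88780.179.
Var(Ŷ) = 32012² · 88780.179 = 9.0979099 × 10^13.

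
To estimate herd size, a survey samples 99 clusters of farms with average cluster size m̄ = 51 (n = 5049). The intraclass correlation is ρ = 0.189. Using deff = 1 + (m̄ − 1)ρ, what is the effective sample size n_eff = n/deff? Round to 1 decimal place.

deff = 1 + (51 − 1)·0.189 = 1 + 9.45 = 10.45.
n_eff = 5049 / 10.45 = 483.2.

483.2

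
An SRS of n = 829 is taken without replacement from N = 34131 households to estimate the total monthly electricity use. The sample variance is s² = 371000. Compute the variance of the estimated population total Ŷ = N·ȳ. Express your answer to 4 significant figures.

5.087 × 10^11

Var(Ŷ) = N²·Var(ȳ) = N²·(1 − n/N)·s²/n.
f = 829/34131 = 0.02428877; Var(ȳ) = 0.97571123·371000/829 = 436.65726.
Var(Ŷ) = 34131² · 436.65726 = 5.0867303 × 10^11.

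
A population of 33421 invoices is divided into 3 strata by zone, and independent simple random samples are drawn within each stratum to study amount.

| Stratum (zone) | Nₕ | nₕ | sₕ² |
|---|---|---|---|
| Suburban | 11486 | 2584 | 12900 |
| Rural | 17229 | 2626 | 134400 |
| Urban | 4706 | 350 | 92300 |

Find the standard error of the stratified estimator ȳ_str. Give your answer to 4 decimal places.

Var(ȳ_str) = Σₕ Wₕ²(1 − fₕ)sₕ²/nₕ with Wₕ = Nₕ/N, N = 33421.
Suburban: Wₕ = 0.34367613; term = 0.34367613²·(1 − 0.22496953)·12900/2584 = 0.45699844.
Rural: Wₕ = 0.51551420; term = 0.51551420²·(1 − 0.15241744)·134400/2626 = 11.528368.
Urban: Wₕ = 0.14080967; term = 0.14080967²·(1 − 0.07437314)·92300/350 = 4.8398797.
Sum = 16.825246.
SE = √(16.825246) = 4.1019.

4.1019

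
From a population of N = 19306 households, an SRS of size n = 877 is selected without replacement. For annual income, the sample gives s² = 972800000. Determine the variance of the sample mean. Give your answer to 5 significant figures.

1.0588 × 10^6

Under SRS without replacement, Var(ȳ) = (1 − f)·s²/n with f = n/N = 877/19306 = 0.04542629.
Var(ȳ) = (1 − 0.04542629)·972800000/877 = 0.95457371·1.109236 × 10^6 = 1.0588476 × 10^6.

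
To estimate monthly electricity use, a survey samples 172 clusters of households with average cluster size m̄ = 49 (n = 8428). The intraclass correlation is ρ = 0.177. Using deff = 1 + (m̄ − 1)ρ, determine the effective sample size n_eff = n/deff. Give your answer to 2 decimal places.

887.53

deff = 1 + (49 − 1)·0.177 = 1 + 8.496 = 9.496.
n_eff = 8428 / 9.496 = 887.53.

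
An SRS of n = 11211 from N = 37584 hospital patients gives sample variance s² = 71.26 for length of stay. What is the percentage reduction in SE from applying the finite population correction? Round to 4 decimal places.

16.2320

f = n/N = 11211/37584 = 0.29829183.
SE_no-fpc = √(s²/n) = 0.079726139; SE_fpc = √((1−f)s²/n) = 0.066785011.
Ratio = √(1−f) = 0.83768023. Reduction = 100·(1 − 0.83768023) = 16.2320%.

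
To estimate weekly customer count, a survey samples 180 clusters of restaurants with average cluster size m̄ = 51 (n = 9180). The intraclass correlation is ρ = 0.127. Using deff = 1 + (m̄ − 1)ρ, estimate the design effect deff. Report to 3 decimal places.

7.350

deff = 1 + (51 − 1)·0.127 = 1 + 6.35 = 7.35.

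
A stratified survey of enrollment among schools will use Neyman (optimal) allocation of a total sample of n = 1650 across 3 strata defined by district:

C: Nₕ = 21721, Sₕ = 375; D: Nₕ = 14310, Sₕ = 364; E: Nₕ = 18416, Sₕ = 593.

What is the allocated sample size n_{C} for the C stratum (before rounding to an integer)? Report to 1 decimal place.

553.7

Neyman allocation: nₕ = n·NₕSₕ / Σⱼ NⱼSⱼ.
Σ NⱼSⱼ = 21721·375 + 14310·364 + 18416·593 = 2.4274903 × 10^7.
n_{C} = 1650·21721·375 / (2.4274903 × 10^7) = 553.7.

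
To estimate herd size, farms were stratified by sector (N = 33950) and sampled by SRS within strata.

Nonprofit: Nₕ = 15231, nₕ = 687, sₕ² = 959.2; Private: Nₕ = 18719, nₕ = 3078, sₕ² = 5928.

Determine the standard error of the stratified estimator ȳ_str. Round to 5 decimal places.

0.87038

Var(ȳ_str) = Σₕ Wₕ²(1 − fₕ)sₕ²/nₕ with Wₕ = Nₕ/N, N = 33950.
Nonprofit: Wₕ = 0.44863034; term = 0.44863034²·(1 − 0.04510538)·959.2/687 = 0.26833984.
Private: Wₕ = 0.55136966; term = 0.55136966²·(1 − 0.16443186)·5928/3078 = 0.48922336.
Sum = 0.7575632.
SE = √(0.7575632) = 0.87038.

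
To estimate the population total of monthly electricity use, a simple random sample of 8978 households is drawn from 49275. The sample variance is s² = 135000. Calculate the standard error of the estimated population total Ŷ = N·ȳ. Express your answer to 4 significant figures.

172800

Var(Ŷ) = N²·Var(ȳ) = N²·(1 − n/N)·s²/n.
f = 8978/49275 = 0.18220193; Var(ȳ) = 0.81779807·135000/8978 = 12.29703.
Var(Ŷ) = 49275² · 12.29703 = 2.9857504 × 10^10.
SE(Ŷ) = √(2.9857504 × 10^10) = 172800.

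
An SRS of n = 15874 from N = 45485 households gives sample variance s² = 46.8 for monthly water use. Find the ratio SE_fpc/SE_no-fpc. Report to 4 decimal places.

0.8068

f = n/N = 15874/45485 = 0.34899417.
SE_no-fpc = √(s²/n) = 0.054297488; SE_fpc = √((1−f)s²/n) = 0.043809891.
Ratio = √(1−f) = 0.80684932.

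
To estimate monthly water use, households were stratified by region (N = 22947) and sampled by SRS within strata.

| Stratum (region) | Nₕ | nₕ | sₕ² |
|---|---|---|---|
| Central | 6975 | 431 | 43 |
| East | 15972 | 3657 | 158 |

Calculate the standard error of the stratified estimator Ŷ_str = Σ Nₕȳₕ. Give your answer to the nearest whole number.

Var(Ŷ_str) = Σₕ Nₕ²(1 − fₕ)sₕ²/nₕ.
Central: 6975²·(1 − 431/6975)·43/431 = 4.5538497 × 10^6.
East: 15972²·(1 − 3657/15972)·158/3657 = 8.4981784 × 10^6.
Sum = 1.3052028 × 10^7.
SE = √(1.3052028 × 10^7) = 3613.

3613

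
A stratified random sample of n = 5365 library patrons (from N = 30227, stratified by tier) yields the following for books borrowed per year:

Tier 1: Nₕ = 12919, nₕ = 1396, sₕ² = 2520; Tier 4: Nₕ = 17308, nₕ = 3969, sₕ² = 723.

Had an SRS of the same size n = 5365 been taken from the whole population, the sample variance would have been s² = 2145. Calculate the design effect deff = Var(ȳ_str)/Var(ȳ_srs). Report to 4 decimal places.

Var(ȳ_str) = Σ Wₕ²(1−fₕ)sₕ²/nₕ with Wₕ = Nₕ/30227:
  Tier 1: (12919/30227)²·(1−1396/12919)·2520/1396 = 0.29411657
  Tier 4: (17308/30227)²·(1−3969/17308)·723/3969 = 0.046029607
  → Var(ȳ_str) = 0.34014618.
Var(ȳ_srs) = (1 − 5365/30227)·2145/5365 = 0.32885056.
deff = 0.34014618 / 0.32885056 = 1.0343.

1.0343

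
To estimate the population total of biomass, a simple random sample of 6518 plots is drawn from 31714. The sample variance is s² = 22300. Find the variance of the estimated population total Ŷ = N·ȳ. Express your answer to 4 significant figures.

Var(Ŷ) = N²·Var(ȳ) = N²·(1 − n/N)·s²/n.
f = 6518/31714 = 0.20552437; Var(ȳ) = 0.79447563·22300/6518 = 2.7181354.
Var(Ŷ) = 31714² · 2.7181354 = 2.7338402 × 10^9.

2.734 × 10^9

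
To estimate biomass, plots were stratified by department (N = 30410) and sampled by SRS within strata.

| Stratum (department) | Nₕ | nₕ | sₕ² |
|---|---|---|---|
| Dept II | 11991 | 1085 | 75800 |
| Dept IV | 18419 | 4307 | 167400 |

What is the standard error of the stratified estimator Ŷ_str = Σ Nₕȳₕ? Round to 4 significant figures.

Var(Ŷ_str) = Σₕ Nₕ²(1 − fₕ)sₕ²/nₕ.
Dept II: 11991²·(1 − 1085/11991)·75800/1085 = 9.1360899 × 10^9.
Dept IV: 18419²·(1 − 4307/18419)·167400/4307 = 1.0102647 × 10^10.
Sum = 1.9238737 × 10^10.
SE = √(1.9238737 × 10^10) = 138700.

138700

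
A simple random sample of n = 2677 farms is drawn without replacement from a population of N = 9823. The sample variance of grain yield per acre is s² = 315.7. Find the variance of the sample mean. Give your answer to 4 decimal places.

Under SRS without replacement, Var(ȳ) = (1 − f)·s²/n with f = n/N = 2677/9823 = 0.27252367.
Var(ȳ) = (1 − 0.27252367)·315.7/2677 = 0.72747633·0.11793052 = 0.085791661.

0.0858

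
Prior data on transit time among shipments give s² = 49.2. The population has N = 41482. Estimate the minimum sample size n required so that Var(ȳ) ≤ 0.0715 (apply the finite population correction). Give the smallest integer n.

677

Without fpc, n₀ = s²/D = 49.2/0.0715 = 688.1119.
With fpc, (1 − n/N)·s²/n ≤ D requires n ≥ n₀/(1 + n₀/N) = 688.1119/(1 + 688.1119/41482) = 676.8836.
Rounding up, n = 677.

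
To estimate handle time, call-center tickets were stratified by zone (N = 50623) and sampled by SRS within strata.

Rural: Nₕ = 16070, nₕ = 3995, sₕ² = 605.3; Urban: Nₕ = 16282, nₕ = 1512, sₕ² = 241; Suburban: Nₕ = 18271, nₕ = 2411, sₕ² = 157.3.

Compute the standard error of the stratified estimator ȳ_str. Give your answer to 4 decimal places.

Var(ȳ_str) = Σₕ Wₕ²(1 − fₕ)sₕ²/nₕ with Wₕ = Nₕ/N, N = 50623.
Rural: Wₕ = 0.31744464; term = 0.31744464²·(1 − 0.24859988)·605.3/3995 = 0.011472581.
Urban: Wₕ = 0.32163246; term = 0.32163246²·(1 − 0.09286328)·241/1512 = 0.014957456.
Suburban: Wₕ = 0.36092290; term = 0.36092290²·(1 − 0.13195775)·157.3/2411 = 0.0073773647.
Sum = 0.033807402.
SE = √(0.033807402) = 0.1839.

0.1839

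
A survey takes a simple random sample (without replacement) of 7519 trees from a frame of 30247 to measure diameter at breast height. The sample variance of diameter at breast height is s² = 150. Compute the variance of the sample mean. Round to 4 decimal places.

0.0150

Under SRS without replacement, Var(ȳ) = (1 − f)·s²/n with f = n/N = 7519/30247 = 0.24858664.
Var(ȳ) = (1 − 0.24858664)·150/7519 = 0.75141336·0.019949461 = 0.014990292.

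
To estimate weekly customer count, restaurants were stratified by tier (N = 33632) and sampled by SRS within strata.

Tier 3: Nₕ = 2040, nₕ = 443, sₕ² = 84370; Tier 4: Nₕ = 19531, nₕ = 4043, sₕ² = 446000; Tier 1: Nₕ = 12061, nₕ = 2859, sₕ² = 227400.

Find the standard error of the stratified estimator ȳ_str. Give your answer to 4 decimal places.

Var(ȳ_str) = Σₕ Wₕ²(1 − fₕ)sₕ²/nₕ with Wₕ = Nₕ/N, N = 33632.
Tier 3: Wₕ = 0.06065652; term = 0.06065652²·(1 − 0.21715686)·84370/443 = 0.54854722.
Tier 4: Wₕ = 0.58072669; term = 0.58072669²·(1 − 0.20700425)·446000/4043 = 29.501599.
Tier 1: Wₕ = 0.35861679; term = 0.35861679²·(1 − 0.23704502)·227400/2859 = 7.8043451.
Sum = 37.854491.
SE = √(37.854491) = 6.1526.

6.1526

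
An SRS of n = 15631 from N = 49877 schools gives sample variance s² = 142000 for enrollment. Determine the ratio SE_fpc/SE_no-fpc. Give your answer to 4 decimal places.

0.8286

f = n/N = 15631/49877 = 0.31339094.
SE_no-fpc = √(s²/n) = 3.0140523; SE_fpc = √((1−f)s²/n) = 2.4975003.
Ratio = √(1−f) = 0.82861877.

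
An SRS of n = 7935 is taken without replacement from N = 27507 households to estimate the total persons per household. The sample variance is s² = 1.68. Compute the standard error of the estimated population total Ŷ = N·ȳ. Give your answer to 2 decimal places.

337.61

Var(Ŷ) = N²·Var(ȳ) = N²·(1 − n/N)·s²/n.
f = 7935/27507 = 0.28847203; Var(ȳ) = 0.71152797·1.68/7935 = 1.5064486 × 10^-4.
Var(Ŷ) = 27507² · (1.5064486 × 10^-4) = 113983.18.
SE(Ŷ) = √(113983.18) = 337.61.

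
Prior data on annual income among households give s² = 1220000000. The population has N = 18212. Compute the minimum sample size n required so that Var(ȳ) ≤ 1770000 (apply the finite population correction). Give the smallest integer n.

Without fpc, n₀ = s²/D = 1220000000/1770000 = 689.2655.
With fpc, (1 − n/N)·s²/n ≤ D requires n ≥ n₀/(1 + n₀/N) = 689.2655/(1 + 689.2655/18212) = 664.1303.
Rounding up, n = 665.

665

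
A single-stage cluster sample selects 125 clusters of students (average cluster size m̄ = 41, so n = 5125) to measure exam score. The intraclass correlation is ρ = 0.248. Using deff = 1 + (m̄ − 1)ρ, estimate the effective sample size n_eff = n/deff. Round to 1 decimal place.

469.3

deff = 1 + (41 − 1)·0.248 = 1 + 9.92 = 10.92.
n_eff = 5125 / 10.92 = 469.3.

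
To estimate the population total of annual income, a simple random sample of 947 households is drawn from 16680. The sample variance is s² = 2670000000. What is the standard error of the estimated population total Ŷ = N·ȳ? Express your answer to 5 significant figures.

2.7201 × 10^7

Var(Ŷ) = N²·Var(ȳ) = N²·(1 − n/N)·s²/n.
f = 947/16680 = 0.05677458; Var(ȳ) = 0.94322542·2670000000/947 = 2.6593578 × 10^6.
Var(Ŷ) = 16680² · (2.6593578 × 10^6) = 7.3989291 × 10^14.
SE(Ŷ) = √(7.3989291 × 10^14) = 2.7201 × 10^7.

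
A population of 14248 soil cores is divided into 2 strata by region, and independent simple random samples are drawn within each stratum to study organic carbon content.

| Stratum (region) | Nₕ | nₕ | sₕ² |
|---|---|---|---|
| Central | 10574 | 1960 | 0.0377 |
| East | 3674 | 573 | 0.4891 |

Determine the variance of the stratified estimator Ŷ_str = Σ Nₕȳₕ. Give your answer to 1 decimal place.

Var(Ŷ_str) = Σₕ Nₕ²(1 − fₕ)sₕ²/nₕ.
Central: 10574²·(1 − 1960/10574)·0.0377/1960 = 1751.9812.
East: 3674²·(1 − 573/3674)·0.4891/573 = 9724.8735.
Sum = 11476.855.

11476.9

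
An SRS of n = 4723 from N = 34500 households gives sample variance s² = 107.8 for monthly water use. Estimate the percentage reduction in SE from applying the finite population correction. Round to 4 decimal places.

7.0967

f = n/N = 4723/34500 = 0.13689855.
SE_no-fpc = √(s²/n) = 0.15107771; SE_fpc = √((1−f)s²/n) = 0.14035611.
Ratio = √(1−f) = 0.92903253. Reduction = 100·(1 − 0.92903253) = 7.0967%.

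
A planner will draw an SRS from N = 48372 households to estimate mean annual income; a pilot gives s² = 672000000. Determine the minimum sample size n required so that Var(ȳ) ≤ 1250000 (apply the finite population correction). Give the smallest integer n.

Without fpc, n₀ = s²/D = 672000000/1250000 = 537.6000.
With fpc, (1 − n/N)·s²/n ≤ D requires n ≥ n₀/(1 + n₀/N) = 537.6000/(1 + 537.6000/48372) = 531.6909.
Rounding up, n = 532.

532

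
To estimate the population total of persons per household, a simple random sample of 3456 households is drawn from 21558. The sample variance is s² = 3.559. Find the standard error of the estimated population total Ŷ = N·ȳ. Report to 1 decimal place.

633.9

Var(Ŷ) = N²·Var(ȳ) = N²·(1 − n/N)·s²/n.
f = 3456/21558 = 0.16031172; Var(ȳ) = 0.83968828·3.559/3456 = 8.6471371 × 10^-4.
Var(Ŷ) = 21558² · (8.6471371 × 10^-4) = 401873.42.
SE(Ŷ) = √(401873.42) = 633.9.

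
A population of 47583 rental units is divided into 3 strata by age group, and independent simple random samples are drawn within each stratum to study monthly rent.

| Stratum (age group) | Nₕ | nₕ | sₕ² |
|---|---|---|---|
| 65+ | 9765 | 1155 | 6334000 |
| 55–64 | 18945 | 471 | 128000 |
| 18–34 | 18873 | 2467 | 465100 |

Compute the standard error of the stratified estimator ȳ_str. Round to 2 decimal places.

16.48

Var(ȳ_str) = Σₕ Wₕ²(1 − fₕ)sₕ²/nₕ with Wₕ = Nₕ/N, N = 47583.
65+: Wₕ = 0.20522035; term = 0.20522035²·(1 − 0.11827957)·6334000/1155 = 203.64223.
55–64: Wₕ = 0.39814640; term = 0.39814640²·(1 − 0.02486144)·128000/471 = 42.008867.
18–34: Wₕ = 0.39663325; term = 0.39663325²·(1 − 0.13071584)·465100/2467 = 25.782035.
Sum = 271.43313.
SE = √(271.43313) = 16.48.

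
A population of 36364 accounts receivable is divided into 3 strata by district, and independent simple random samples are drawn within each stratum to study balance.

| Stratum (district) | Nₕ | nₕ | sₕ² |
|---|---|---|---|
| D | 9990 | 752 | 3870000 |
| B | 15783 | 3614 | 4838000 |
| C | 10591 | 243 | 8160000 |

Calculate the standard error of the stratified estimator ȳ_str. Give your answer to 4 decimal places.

Var(ȳ_str) = Σₕ Wₕ²(1 − fₕ)sₕ²/nₕ with Wₕ = Nₕ/N, N = 36364.
D: Wₕ = 0.27472225; term = 0.27472225²·(1 − 0.07527528)·3870000/752 = 359.16439.
B: Wₕ = 0.43402816; term = 0.43402816²·(1 − 0.22898055)·4838000/3614 = 194.43698.
C: Wₕ = 0.29124959; term = 0.29124959²·(1 − 0.02294401)·8160000/243 = 2783.1331.
Sum = 3336.7345.
SE = √(3336.7345) = 57.7645.

57.7645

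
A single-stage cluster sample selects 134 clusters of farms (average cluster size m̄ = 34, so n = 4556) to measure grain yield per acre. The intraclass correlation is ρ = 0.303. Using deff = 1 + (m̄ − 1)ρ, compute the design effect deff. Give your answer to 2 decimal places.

deff = 1 + (34 − 1)·0.303 = 1 + 9.999 = 10.999.

11.00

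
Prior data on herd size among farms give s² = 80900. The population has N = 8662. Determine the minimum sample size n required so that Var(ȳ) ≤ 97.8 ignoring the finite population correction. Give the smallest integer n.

828

Without fpc, n₀ = s²/D = 80900/97.8 = 827.1984.
Rounding up, n = 828.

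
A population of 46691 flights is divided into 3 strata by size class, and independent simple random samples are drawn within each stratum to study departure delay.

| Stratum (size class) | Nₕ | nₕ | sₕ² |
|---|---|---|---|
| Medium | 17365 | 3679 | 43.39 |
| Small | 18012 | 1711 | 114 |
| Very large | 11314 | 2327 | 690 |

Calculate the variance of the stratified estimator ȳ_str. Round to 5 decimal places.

0.02409

Var(ȳ_str) = Σₕ Wₕ²(1 − fₕ)sₕ²/nₕ with Wₕ = Nₕ/N, N = 46691.
Medium: Wₕ = 0.37191322; term = 0.37191322²·(1 − 0.21186294)·43.39/3679 = 0.0012857154.
Small: Wₕ = 0.38577028; term = 0.38577028²·(1 − 0.09499223)·114/1711 = 0.008973558.
Very large: Wₕ = 0.24231651; term = 0.24231651²·(1 − 0.20567439)·690/2327 = 0.013829844.
Sum = 0.024089117.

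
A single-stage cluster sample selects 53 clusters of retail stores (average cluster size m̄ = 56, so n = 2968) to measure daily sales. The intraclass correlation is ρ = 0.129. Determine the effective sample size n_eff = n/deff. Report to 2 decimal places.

deff = 1 + (56 − 1)·0.129 = 1 + 7.095 = 8.095.
n_eff = 2968 / 8.095 = 366.65.

366.65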